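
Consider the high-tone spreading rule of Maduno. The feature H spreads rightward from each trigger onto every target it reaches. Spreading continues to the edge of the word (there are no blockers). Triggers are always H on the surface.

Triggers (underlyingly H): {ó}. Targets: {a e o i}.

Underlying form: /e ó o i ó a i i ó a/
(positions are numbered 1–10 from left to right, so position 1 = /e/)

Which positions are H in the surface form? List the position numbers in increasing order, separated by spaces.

2 3 4 5 6 7 8 9 10

From /ó/ at 2 rightward: 3 /o/ → H; 4 /i/ → H; 5 /ó/ is itself a trigger — this domain ends here.
From /ó/ at 5 rightward: 6 /a/ → H; 7 /i/ → H; 8 /i/ → H; 9 /ó/ is itself a trigger — this domain ends here.
From /ó/ at 9 rightward: 10 /a/ → H; word edge.
Target with no active source: position 1 stays [-high tone].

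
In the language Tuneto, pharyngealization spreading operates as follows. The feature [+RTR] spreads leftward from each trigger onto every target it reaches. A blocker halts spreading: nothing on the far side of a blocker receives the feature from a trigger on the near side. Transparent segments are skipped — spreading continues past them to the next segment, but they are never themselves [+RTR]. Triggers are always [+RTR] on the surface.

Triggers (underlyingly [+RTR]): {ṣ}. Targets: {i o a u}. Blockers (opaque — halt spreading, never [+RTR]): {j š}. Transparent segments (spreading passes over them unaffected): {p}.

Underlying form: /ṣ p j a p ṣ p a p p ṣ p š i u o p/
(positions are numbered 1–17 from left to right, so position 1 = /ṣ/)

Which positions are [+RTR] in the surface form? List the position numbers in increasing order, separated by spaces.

1 4 6 8 11

From /ṣ/ at 1 leftward: word edge.
From /ṣ/ at 6 leftward: 5 /p/ transparent; 4 /a/ → [+RTR]; 3 /j/ blocks.
From /ṣ/ at 11 leftward: 10 /p/ transparent; 9 /p/ transparent; 8 /a/ → [+RTR]; 7 /p/ transparent; 6 /ṣ/ is itself a trigger — this domain ends here.
Targets with no active source: positions 14 15 16 stay [-emphatic].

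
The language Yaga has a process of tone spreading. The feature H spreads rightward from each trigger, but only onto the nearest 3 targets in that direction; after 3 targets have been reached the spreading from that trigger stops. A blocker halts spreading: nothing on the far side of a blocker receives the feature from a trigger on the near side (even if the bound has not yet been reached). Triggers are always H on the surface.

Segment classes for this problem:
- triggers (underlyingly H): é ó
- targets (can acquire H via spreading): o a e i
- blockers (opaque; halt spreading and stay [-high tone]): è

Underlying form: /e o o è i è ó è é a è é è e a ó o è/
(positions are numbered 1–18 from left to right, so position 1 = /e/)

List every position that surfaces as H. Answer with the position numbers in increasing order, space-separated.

From /ó/ at 7 rightward: 8 /è/ blocks.
From /é/ at 9 rightward: 10 /a/ → H; 11 /è/ blocks.
From /é/ at 12 rightward: 13 /è/ blocks.
From /ó/ at 16 rightward: 17 /o/ → H; 18 /è/ blocks.
Targets with no active source: positions 1 2 3 5 14 15 stay [-high tone].

7 9 10 12 16 17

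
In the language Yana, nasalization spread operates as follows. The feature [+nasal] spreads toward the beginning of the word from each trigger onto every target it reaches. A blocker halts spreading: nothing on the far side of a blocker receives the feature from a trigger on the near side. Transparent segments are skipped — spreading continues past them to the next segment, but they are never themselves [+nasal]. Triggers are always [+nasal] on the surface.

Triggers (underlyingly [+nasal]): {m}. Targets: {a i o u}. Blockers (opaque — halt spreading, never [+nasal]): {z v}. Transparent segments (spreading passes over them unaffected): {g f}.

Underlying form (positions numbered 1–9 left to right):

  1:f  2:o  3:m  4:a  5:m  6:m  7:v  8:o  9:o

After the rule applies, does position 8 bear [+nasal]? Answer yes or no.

From /m/ at 3 leftward: 2 /o/ → [+nasal]; 1 /f/ transparent; word edge.
From /m/ at 5 leftward: 4 /a/ → [+nasal]; 3 /m/ is itself a trigger — this domain ends here.
From /m/ at 6 leftward: 5 /m/ is itself a trigger — this domain ends here.
Targets with no active source: positions 8 9 stay [-nasal].
[+nasal] positions on the surface: 2 3 4 5 6.

no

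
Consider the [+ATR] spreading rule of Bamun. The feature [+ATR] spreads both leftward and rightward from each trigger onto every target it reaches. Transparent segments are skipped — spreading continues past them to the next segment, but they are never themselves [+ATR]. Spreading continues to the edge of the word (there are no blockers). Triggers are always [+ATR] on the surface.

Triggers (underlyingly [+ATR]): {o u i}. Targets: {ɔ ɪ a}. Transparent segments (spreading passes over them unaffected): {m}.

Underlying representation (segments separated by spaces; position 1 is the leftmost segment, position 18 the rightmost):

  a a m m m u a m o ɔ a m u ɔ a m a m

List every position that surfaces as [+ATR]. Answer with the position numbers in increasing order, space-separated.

1 2 6 7 9 10 11 13 14 15 17

From /u/ at 6 rightward: 7 /a/ → [+ATR]; 8 /m/ transparent; 9 /o/ is itself a trigger — this domain ends here.
From /u/ at 6 leftward: 5 /m/ transparent; 4 /m/ transparent; 3 /m/ transparent; 2 /a/ → [+ATR]; 1 /a/ → [+ATR]; word edge.
From /o/ at 9 rightward: 10 /ɔ/ → [+ATR]; 11 /a/ → [+ATR]; 12 /m/ transparent; 13 /u/ is itself a trigger — this domain ends here.
From /o/ at 9 leftward: 8 /m/ transparent; 7 /a/ → [+ATR]; 6 /u/ is itself a trigger — this domain ends here.
From /u/ at 13 rightward: 14 /ɔ/ → [+ATR]; 15 /a/ → [+ATR]; 16 /m/ transparent; 17 /a/ → [+ATR]; 18 /m/ transparent; word edge.
From /u/ at 13 leftward: 12 /m/ transparent; 11 /a/ → [+ATR]; 10 /ɔ/ → [+ATR]; 9 /o/ is itself a trigger — this domain ends here.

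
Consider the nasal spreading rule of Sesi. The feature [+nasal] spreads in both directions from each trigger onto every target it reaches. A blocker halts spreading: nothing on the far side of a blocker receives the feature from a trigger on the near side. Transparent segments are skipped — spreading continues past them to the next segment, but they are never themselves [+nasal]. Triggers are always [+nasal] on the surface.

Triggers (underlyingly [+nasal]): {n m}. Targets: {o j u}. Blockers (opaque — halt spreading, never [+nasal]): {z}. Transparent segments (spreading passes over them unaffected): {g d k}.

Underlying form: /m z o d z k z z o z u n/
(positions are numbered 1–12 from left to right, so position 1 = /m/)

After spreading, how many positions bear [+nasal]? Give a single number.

3

From /m/ at 1 rightward: 2 /z/ blocks.
From /m/ at 1 leftward: word edge.
From /n/ at 12 rightward: word edge.
From /n/ at 12 leftward: 11 /u/ → [+nasal]; 10 /z/ blocks.
Targets with no active source: positions 3 9 stay [-nasal].
[+nasal] positions on the surface: 1 11 12.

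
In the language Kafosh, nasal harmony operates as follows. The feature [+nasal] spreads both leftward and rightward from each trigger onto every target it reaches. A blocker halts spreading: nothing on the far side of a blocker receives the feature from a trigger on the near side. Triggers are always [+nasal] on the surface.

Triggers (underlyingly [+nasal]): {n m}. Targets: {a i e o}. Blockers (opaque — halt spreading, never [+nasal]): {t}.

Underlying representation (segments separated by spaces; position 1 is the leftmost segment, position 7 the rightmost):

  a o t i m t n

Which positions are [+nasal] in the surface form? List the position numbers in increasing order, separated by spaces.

From /m/ at 5 rightward: 6 /t/ blocks.
From /m/ at 5 leftward: 4 /i/ → [+nasal]; 3 /t/ blocks.
From /n/ at 7 rightward: word edge.
From /n/ at 7 leftward: 6 /t/ blocks.
Targets with no active source: positions 1 2 stay [-nasal].

4 5 7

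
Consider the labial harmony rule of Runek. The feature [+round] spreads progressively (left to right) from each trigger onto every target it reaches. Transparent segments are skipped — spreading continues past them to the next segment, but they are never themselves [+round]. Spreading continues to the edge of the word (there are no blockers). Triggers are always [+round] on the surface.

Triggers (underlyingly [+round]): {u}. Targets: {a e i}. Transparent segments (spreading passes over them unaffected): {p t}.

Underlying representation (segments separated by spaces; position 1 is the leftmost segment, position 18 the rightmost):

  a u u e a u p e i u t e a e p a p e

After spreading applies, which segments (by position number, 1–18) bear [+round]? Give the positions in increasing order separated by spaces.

2 3 4 5 6 8 9 10 12 13 14 16 18

From /u/ at 2 rightward: 3 /u/ is itself a trigger — this domain ends here.
From /u/ at 3 rightward: 4 /e/ → [+round]; 5 /a/ → [+round]; 6 /u/ is itself a trigger — this domain ends here.
From /u/ at 6 rightward: 7 /p/ transparent; 8 /e/ → [+round]; 9 /i/ → [+round]; 10 /u/ is itself a trigger — this domain ends here.
From /u/ at 10 rightward: 11 /t/ transparent; 12 /e/ → [+round]; 13 /a/ → [+round]; 14 /e/ → [+round]; 15 /p/ transparent; 16 /a/ → [+round]; 17 /p/ transparent; 18 /e/ → [+round]; word edge.
Target with no active source: position 1 stays [-round].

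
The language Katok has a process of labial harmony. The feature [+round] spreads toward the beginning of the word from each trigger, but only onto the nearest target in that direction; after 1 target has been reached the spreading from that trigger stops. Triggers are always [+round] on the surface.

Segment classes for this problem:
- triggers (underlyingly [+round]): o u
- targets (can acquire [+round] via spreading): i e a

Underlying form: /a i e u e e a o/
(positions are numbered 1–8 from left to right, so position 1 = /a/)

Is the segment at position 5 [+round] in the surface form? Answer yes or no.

From /u/ at 4 leftward: 3 /e/ → [+round]; bound reached.
From /o/ at 8 leftward: 7 /a/ → [+round]; bound reached.
Targets with no active source: positions 1 2 5 6 stay [-round].
[+round] positions on the surface: 3 4 7 8.

no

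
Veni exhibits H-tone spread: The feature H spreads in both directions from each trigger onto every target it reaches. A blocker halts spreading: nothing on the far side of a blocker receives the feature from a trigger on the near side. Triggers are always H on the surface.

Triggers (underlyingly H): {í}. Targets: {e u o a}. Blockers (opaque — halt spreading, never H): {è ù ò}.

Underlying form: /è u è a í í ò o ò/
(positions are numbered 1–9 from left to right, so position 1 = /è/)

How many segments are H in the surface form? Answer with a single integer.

From /í/ at 5 rightward: 6 /í/ is itself a trigger — this domain ends here.
From /í/ at 5 leftward: 4 /a/ → H; 3 /è/ blocks.
From /í/ at 6 rightward: 7 /ò/ blocks.
From /í/ at 6 leftward: 5 /í/ is itself a trigger — this domain ends here.
Targets with no active source: positions 2 8 stay [-high tone].
H positions on the surface: 4 5 6.

3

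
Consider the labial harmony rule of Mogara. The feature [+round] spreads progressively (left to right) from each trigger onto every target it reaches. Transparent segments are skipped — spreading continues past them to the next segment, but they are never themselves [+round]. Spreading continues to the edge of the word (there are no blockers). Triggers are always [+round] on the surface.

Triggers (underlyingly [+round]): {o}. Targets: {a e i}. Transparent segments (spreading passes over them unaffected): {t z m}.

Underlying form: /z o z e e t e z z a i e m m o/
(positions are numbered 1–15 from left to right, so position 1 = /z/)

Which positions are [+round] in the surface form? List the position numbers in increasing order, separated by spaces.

From /o/ at 2 rightward: 3 /z/ transparent; 4 /e/ → [+round]; 5 /e/ → [+round]; 6 /t/ transparent; 7 /e/ → [+round]; 8 /z/ transparent; 9 /z/ transparent; 10 /a/ → [+round]; 11 /i/ → [+round]; 12 /e/ → [+round]; 13 /m/ transparent; 14 /m/ transparent; 15 /o/ is itself a trigger — this domain ends here.
From /o/ at 15 rightward: word edge.

2 4 5 7 10 11 12 15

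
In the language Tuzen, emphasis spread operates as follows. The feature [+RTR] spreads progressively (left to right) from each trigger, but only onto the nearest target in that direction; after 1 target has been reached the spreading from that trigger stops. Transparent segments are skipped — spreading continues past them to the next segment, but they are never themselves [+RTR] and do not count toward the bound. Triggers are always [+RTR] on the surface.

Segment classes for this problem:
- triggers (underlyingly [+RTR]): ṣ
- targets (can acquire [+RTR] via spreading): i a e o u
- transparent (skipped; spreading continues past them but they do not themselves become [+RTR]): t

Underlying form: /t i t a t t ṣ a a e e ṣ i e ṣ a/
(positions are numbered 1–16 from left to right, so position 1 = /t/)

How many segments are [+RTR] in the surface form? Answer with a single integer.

6

From /ṣ/ at 7 rightward: 8 /a/ → [+RTR]; bound reached.
From /ṣ/ at 12 rightward: 13 /i/ → [+RTR]; bound reached.
From /ṣ/ at 15 rightward: 16 /a/ → [+RTR]; bound reached.
Targets with no active source: positions 2 4 9 10 11 14 stay [-emphatic].
[+RTR] positions on the surface: 7 8 12 13 15 16.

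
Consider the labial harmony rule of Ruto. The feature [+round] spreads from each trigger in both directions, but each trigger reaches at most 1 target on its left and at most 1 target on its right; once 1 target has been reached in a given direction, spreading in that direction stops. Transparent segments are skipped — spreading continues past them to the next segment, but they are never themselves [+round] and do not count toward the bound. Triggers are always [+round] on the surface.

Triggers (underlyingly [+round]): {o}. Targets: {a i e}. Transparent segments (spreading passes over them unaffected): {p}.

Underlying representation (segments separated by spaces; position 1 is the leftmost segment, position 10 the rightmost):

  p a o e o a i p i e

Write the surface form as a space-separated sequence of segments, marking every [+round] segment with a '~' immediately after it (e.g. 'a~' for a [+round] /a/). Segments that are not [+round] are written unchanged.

From /o/ at 3 rightward: 4 /e/ → [+round]; bound reached.
From /o/ at 3 leftward: 2 /a/ → [+round]; bound reached.
From /o/ at 5 rightward: 6 /a/ → [+round]; bound reached.
From /o/ at 5 leftward: 4 /e/ → [+round]; bound reached.
Targets with no active source: positions 7 9 10 stay [-round].
[+round] positions on the surface: 2 3 4 5 6.

p a~ o~ e~ o~ a~ i p i e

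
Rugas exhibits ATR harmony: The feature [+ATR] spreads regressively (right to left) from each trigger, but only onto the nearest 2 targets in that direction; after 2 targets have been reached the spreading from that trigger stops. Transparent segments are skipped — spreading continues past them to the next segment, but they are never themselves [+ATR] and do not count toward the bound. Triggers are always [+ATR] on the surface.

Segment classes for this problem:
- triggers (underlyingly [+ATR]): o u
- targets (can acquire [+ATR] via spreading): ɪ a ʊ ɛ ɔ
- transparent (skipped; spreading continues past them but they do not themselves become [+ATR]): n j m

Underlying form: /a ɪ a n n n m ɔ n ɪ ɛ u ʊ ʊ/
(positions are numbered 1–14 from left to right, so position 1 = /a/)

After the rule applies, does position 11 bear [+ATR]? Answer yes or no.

From /u/ at 12 leftward: 11 /ɛ/ → [+ATR]; 10 /ɪ/ → [+ATR]; bound reached.
Targets with no active source: positions 1 2 3 8 13 14 stay [-ATR].
[+ATR] positions on the surface: 10 11 12.

yes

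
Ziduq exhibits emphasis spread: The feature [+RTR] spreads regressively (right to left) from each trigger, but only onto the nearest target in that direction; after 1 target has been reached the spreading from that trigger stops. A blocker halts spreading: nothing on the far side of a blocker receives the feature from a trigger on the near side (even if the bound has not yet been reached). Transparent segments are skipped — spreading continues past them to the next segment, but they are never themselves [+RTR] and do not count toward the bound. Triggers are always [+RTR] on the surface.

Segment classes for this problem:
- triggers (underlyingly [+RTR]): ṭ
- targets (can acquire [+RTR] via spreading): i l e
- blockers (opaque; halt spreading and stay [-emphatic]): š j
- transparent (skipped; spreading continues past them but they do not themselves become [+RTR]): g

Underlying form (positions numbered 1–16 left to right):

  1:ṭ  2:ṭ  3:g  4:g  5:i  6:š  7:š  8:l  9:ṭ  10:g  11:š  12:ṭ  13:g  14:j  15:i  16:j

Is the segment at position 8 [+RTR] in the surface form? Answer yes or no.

From /ṭ/ at 1 leftward: word edge.
From /ṭ/ at 2 leftward: 1 /ṭ/ is itself a trigger — this domain ends here.
From /ṭ/ at 9 leftward: 8 /l/ → [+RTR]; bound reached.
From /ṭ/ at 12 leftward: 11 /š/ blocks.
Targets with no active source: positions 5 15 stay [-emphatic].
[+RTR] positions on the surface: 1 2 8 9 12.

yes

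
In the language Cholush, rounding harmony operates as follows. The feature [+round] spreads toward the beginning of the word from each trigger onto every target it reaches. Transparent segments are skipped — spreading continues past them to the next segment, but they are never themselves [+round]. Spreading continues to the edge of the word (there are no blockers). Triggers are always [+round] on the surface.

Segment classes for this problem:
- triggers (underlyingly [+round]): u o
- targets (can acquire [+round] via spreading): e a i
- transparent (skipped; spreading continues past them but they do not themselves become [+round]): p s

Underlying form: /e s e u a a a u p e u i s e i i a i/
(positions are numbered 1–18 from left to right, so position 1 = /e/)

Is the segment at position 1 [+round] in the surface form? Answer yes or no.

yes

From /u/ at 4 leftward: 3 /e/ → [+round]; 2 /s/ transparent; 1 /e/ → [+round]; word edge.
From /u/ at 8 leftward: 7 /a/ → [+round]; 6 /a/ → [+round]; 5 /a/ → [+round]; 4 /u/ is itself a trigger — this domain ends here.
From /u/ at 11 leftward: 10 /e/ → [+round]; 9 /p/ transparent; 8 /u/ is itself a trigger — this domain ends here.
Targets with no active source: positions 12 14 15 16 17 18 stay [-round].
[+round] positions on the surface: 1 3 4 5 6 7 8 10 11.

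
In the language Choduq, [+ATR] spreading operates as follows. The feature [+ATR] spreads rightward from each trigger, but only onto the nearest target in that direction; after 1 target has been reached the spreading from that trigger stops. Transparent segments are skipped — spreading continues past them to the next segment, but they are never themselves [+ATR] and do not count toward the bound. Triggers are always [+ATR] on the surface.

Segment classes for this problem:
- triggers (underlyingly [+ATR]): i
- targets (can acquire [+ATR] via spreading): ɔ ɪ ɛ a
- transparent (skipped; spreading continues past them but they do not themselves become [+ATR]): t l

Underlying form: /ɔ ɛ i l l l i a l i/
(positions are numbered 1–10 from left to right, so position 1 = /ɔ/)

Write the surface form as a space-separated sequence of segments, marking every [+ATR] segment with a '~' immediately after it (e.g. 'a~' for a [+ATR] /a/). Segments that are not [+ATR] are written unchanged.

From /i/ at 3 rightward: 4 /l/ transparent; 5 /l/ transparent; 6 /l/ transparent; 7 /i/ is itself a trigger — this domain ends here.
From /i/ at 7 rightward: 8 /a/ → [+ATR]; bound reached.
From /i/ at 10 rightward: word edge.
Targets with no active source: positions 1 2 stay [-ATR].
[+ATR] positions on the surface: 3 7 8 10.

ɔ ɛ i~ l l l i~ a~ l i~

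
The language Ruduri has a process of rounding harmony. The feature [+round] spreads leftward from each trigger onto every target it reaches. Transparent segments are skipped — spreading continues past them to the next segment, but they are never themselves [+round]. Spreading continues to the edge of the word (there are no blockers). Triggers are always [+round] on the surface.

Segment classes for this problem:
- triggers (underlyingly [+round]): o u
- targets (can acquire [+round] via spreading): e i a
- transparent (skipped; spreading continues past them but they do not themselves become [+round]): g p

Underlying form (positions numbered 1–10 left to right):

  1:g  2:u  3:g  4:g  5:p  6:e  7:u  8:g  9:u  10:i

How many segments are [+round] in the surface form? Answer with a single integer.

4

From /u/ at 2 leftward: 1 /g/ transparent; word edge.
From /u/ at 7 leftward: 6 /e/ → [+round]; 5 /p/ transparent; 4 /g/ transparent; 3 /g/ transparent; 2 /u/ is itself a trigger — this domain ends here.
From /u/ at 9 leftward: 8 /g/ transparent; 7 /u/ is itself a trigger — this domain ends here.
Target with no active source: position 10 stays [-round].
[+round] positions on the surface: 2 6 7 9.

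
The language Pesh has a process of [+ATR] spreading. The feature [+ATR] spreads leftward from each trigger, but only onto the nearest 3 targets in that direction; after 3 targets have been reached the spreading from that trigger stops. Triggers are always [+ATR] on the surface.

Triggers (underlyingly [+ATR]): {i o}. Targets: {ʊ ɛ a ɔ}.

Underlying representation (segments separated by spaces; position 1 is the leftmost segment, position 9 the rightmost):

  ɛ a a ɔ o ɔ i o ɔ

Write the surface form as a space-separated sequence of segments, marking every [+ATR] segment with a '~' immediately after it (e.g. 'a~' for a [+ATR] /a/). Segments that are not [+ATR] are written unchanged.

ɛ a~ a~ ɔ~ o~ ɔ~ i~ o~ ɔ

From /o/ at 5 leftward: 4 /ɔ/ → [+ATR]; 3 /a/ → [+ATR]; 2 /a/ → [+ATR]; bound reached.
From /i/ at 7 leftward: 6 /ɔ/ → [+ATR]; 5 /o/ is itself a trigger — this domain ends here.
From /o/ at 8 leftward: 7 /i/ is itself a trigger — this domain ends here.
Targets with no active source: positions 1 9 stay [-ATR].
[+ATR] positions on the surface: 2 3 4 5 6 7 8.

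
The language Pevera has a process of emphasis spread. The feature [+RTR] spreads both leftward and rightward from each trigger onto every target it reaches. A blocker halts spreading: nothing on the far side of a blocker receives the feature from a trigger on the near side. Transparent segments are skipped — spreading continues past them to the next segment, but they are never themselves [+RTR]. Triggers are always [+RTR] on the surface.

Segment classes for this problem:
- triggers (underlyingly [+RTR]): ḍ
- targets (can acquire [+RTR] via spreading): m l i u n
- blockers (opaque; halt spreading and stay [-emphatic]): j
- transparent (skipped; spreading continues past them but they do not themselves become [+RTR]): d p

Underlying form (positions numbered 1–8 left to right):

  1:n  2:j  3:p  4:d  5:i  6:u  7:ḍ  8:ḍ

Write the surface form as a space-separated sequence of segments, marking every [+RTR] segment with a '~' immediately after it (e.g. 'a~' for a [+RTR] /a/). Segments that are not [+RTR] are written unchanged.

n j p d i~ u~ ḍ~ ḍ~

From /ḍ/ at 7 rightward: 8 /ḍ/ is itself a trigger — this domain ends here.
From /ḍ/ at 7 leftward: 6 /u/ → [+RTR]; 5 /i/ → [+RTR]; 4 /d/ transparent; 3 /p/ transparent; 2 /j/ blocks.
From /ḍ/ at 8 rightward: word edge.
From /ḍ/ at 8 leftward: 7 /ḍ/ is itself a trigger — this domain ends here.
Target with no active source: position 1 stays [-emphatic].
[+RTR] positions on the surface: 5 6 7 8.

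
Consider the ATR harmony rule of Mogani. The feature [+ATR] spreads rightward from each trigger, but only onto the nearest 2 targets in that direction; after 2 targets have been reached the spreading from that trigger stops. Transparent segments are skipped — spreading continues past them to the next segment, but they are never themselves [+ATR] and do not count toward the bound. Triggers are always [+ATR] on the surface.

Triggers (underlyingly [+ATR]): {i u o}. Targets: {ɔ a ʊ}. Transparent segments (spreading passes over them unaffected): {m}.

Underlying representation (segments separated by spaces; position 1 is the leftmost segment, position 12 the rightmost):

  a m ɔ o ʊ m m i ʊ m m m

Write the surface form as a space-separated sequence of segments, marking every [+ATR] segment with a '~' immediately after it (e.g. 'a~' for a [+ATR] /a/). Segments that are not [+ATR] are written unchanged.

a m ɔ o~ ʊ~ m m i~ ʊ~ m m m

From /o/ at 4 rightward: 5 /ʊ/ → [+ATR]; 6 /m/ transparent; 7 /m/ transparent; 8 /i/ is itself a trigger — this domain ends here.
From /i/ at 8 rightward: 9 /ʊ/ → [+ATR]; 10 /m/ transparent; 11 /m/ transparent; 12 /m/ transparent; word edge.
Targets with no active source: positions 1 3 stay [-ATR].
[+ATR] positions on the surface: 4 5 8 9.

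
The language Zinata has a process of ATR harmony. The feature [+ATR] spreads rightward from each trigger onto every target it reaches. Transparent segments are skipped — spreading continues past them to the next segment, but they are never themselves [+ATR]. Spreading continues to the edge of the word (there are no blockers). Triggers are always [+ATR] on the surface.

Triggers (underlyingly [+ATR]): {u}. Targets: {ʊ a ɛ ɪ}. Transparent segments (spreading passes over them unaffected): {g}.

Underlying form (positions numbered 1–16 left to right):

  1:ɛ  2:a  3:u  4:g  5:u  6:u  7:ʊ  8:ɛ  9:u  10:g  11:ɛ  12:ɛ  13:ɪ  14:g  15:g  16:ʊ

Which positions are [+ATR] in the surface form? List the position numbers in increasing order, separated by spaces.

From /u/ at 3 rightward: 4 /g/ transparent; 5 /u/ is itself a trigger — this domain ends here.
From /u/ at 5 rightward: 6 /u/ is itself a trigger — this domain ends here.
From /u/ at 6 rightward: 7 /ʊ/ → [+ATR]; 8 /ɛ/ → [+ATR]; 9 /u/ is itself a trigger — this domain ends here.
From /u/ at 9 rightward: 10 /g/ transparent; 11 /ɛ/ → [+ATR]; 12 /ɛ/ → [+ATR]; 13 /ɪ/ → [+ATR]; 14 /g/ transparent; 15 /g/ transparent; 16 /ʊ/ → [+ATR]; word edge.
Targets with no active source: positions 1 2 stay [-ATR].

3 5 6 7 8 9 11 12 13 16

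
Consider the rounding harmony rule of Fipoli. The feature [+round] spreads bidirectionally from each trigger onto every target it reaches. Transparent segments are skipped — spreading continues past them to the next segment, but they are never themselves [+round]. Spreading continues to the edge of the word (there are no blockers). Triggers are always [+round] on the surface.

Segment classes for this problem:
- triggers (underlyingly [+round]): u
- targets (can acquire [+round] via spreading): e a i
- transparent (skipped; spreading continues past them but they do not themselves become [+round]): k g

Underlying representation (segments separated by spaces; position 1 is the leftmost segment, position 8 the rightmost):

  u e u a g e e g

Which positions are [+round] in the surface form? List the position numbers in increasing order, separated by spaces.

1 2 3 4 6 7

From /u/ at 1 rightward: 2 /e/ → [+round]; 3 /u/ is itself a trigger — this domain ends here.
From /u/ at 1 leftward: word edge.
From /u/ at 3 rightward: 4 /a/ → [+round]; 5 /g/ transparent; 6 /e/ → [+round]; 7 /e/ → [+round]; 8 /g/ transparent; word edge.
From /u/ at 3 leftward: 2 /e/ → [+round]; 1 /u/ is itself a trigger — this domain ends here.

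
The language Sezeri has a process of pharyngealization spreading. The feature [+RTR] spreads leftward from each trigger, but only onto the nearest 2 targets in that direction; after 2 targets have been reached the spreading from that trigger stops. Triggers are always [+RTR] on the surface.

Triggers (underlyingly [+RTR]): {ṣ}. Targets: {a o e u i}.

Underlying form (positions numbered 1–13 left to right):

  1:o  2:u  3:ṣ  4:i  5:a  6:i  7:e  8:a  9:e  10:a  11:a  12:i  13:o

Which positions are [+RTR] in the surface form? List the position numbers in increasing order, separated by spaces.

From /ṣ/ at 3 leftward: 2 /u/ → [+RTR]; 1 /o/ → [+RTR]; bound reached.
Targets with no active source: positions 4 5 6 7 8 9 10 11 12 13 stay [-emphatic].

1 2 3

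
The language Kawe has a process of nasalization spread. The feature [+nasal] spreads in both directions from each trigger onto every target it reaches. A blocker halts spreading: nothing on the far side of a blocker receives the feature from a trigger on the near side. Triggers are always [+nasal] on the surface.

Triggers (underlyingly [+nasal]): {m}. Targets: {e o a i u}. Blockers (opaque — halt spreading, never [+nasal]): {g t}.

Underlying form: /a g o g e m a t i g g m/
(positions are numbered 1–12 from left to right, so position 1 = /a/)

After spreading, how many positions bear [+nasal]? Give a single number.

From /m/ at 6 rightward: 7 /a/ → [+nasal]; 8 /t/ blocks.
From /m/ at 6 leftward: 5 /e/ → [+nasal]; 4 /g/ blocks.
From /m/ at 12 rightward: word edge.
From /m/ at 12 leftward: 11 /g/ blocks.
Targets with no active source: positions 1 3 9 stay [-nasal].
[+nasal] positions on the surface: 5 6 7 12.

4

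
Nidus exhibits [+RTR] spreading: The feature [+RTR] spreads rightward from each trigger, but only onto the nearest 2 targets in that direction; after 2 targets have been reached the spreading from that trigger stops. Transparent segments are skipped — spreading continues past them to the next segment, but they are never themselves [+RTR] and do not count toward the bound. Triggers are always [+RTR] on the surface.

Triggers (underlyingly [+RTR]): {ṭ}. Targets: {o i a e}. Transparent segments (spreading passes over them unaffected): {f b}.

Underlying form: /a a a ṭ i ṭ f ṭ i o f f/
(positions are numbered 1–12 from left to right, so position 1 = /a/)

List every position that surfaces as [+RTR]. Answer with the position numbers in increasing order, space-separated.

From /ṭ/ at 4 rightward: 5 /i/ → [+RTR]; 6 /ṭ/ is itself a trigger — this domain ends here.
From /ṭ/ at 6 rightward: 7 /f/ transparent; 8 /ṭ/ is itself a trigger — this domain ends here.
From /ṭ/ at 8 rightward: 9 /i/ → [+RTR]; 10 /o/ → [+RTR]; bound reached.
Targets with no active source: positions 1 2 3 stay [-emphatic].

4 5 6 8 9 10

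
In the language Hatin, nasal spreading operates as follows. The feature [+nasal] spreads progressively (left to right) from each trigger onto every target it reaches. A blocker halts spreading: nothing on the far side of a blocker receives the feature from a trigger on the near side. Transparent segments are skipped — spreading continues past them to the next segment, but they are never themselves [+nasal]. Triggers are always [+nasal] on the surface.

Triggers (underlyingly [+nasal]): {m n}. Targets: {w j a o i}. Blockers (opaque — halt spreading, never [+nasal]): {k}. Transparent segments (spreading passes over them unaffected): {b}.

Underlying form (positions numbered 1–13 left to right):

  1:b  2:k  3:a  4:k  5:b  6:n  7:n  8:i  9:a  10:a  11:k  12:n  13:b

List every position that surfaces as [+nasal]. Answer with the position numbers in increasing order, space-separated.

From /n/ at 6 rightward: 7 /n/ is itself a trigger — this domain ends here.
From /n/ at 7 rightward: 8 /i/ → [+nasal]; 9 /a/ → [+nasal]; 10 /a/ → [+nasal]; 11 /k/ blocks.
From /n/ at 12 rightward: 13 /b/ transparent; word edge.
Target with no active source: position 3 stays [-nasal].

6 7 8 9 10 12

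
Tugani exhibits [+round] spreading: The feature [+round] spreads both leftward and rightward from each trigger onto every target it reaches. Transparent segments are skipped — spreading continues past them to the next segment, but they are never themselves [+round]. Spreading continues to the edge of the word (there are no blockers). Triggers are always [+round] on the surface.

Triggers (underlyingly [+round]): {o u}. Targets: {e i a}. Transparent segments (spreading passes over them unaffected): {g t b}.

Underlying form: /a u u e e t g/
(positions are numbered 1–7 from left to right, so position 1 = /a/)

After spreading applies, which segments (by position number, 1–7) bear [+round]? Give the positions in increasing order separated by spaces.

From /u/ at 2 rightward: 3 /u/ is itself a trigger — this domain ends here.
From /u/ at 2 leftward: 1 /a/ → [+round]; word edge.
From /u/ at 3 rightward: 4 /e/ → [+round]; 5 /e/ → [+round]; 6 /t/ transparent; 7 /g/ transparent; word edge.
From /u/ at 3 leftward: 2 /u/ is itself a trigger — this domain ends here.

1 2 3 4 5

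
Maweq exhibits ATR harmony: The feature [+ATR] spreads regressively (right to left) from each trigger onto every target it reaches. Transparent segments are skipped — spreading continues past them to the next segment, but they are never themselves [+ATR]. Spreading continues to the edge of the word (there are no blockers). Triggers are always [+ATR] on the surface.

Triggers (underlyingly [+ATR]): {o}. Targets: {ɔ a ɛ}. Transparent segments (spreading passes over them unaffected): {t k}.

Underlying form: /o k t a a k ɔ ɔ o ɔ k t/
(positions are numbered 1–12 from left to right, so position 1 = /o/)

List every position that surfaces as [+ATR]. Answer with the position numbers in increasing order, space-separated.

1 4 5 7 8 9

From /o/ at 1 leftward: word edge.
From /o/ at 9 leftward: 8 /ɔ/ → [+ATR]; 7 /ɔ/ → [+ATR]; 6 /k/ transparent; 5 /a/ → [+ATR]; 4 /a/ → [+ATR]; 3 /t/ transparent; 2 /k/ transparent; 1 /o/ is itself a trigger — this domain ends here.
Target with no active source: position 10 stays [-ATR].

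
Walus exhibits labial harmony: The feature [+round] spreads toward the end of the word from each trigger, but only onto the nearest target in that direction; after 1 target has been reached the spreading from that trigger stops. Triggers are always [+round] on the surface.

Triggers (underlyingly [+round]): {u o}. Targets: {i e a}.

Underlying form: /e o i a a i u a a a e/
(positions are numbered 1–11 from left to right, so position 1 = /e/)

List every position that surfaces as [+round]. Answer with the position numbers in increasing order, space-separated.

2 3 7 8

From /o/ at 2 rightward: 3 /i/ → [+round]; bound reached.
From /u/ at 7 rightward: 8 /a/ → [+round]; bound reached.
Targets with no active source: positions 1 4 5 6 9 10 11 stay [-round].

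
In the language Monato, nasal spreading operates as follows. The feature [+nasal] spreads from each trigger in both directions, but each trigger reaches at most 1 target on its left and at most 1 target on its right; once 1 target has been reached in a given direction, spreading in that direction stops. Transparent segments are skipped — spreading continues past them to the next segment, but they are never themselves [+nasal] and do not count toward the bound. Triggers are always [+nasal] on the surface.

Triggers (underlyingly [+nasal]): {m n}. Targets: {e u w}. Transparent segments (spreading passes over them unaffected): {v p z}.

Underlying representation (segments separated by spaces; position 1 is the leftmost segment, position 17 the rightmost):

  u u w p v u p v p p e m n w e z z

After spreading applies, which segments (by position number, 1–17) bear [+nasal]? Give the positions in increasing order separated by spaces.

From /m/ at 12 rightward: 13 /n/ is itself a trigger — this domain ends here.
From /m/ at 12 leftward: 11 /e/ → [+nasal]; bound reached.
From /n/ at 13 rightward: 14 /w/ → [+nasal]; bound reached.
From /n/ at 13 leftward: 12 /m/ is itself a trigger — this domain ends here.
Targets with no active source: positions 1 2 3 6 15 stay [-nasal].

11 12 13 14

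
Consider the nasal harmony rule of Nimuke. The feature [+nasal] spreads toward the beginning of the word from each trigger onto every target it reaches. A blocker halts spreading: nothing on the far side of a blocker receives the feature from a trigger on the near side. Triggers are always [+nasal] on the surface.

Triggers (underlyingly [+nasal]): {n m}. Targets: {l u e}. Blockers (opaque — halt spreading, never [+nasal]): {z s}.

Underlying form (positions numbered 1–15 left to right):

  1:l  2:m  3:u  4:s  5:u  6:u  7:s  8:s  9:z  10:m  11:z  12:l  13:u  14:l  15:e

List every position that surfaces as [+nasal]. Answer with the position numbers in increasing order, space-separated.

From /m/ at 2 leftward: 1 /l/ → [+nasal]; word edge.
From /m/ at 10 leftward: 9 /z/ blocks.
Targets with no active source: positions 3 5 6 12 13 14 15 stay [-nasal].

1 2 10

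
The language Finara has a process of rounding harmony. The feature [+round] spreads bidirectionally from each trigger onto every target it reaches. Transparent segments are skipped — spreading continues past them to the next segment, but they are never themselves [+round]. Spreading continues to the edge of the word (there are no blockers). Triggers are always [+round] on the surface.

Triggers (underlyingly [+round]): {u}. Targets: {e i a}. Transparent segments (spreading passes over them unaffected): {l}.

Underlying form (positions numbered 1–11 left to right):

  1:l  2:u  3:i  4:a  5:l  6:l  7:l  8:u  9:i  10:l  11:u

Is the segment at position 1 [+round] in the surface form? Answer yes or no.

From /u/ at 2 rightward: 3 /i/ → [+round]; 4 /a/ → [+round]; 5 /l/ transparent; 6 /l/ transparent; 7 /l/ transparent; 8 /u/ is itself a trigger — this domain ends here.
From /u/ at 2 leftward: 1 /l/ transparent; word edge.
From /u/ at 8 rightward: 9 /i/ → [+round]; 10 /l/ transparent; 11 /u/ is itself a trigger — this domain ends here.
From /u/ at 8 leftward: 7 /l/ transparent; 6 /l/ transparent; 5 /l/ transparent; 4 /a/ → [+round]; 3 /i/ → [+round]; 2 /u/ is itself a trigger — this domain ends here.
From /u/ at 11 rightward: word edge.
From /u/ at 11 leftward: 10 /l/ transparent; 9 /i/ → [+round]; 8 /u/ is itself a trigger — this domain ends here.
[+round] positions on the surface: 2 3 4 8 9 11.

no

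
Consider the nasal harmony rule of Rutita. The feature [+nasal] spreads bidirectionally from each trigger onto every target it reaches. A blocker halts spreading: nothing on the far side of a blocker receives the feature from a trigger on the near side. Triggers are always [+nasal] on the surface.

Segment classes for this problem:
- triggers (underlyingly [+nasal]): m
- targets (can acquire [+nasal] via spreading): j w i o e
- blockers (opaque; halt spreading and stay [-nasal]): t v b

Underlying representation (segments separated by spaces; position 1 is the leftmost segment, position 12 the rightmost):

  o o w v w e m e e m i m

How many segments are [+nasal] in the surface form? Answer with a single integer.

8

From /m/ at 7 rightward: 8 /e/ → [+nasal]; 9 /e/ → [+nasal]; 10 /m/ is itself a trigger — this domain ends here.
From /m/ at 7 leftward: 6 /e/ → [+nasal]; 5 /w/ → [+nasal]; 4 /v/ blocks.
From /m/ at 10 rightward: 11 /i/ → [+nasal]; 12 /m/ is itself a trigger — this domain ends here.
From /m/ at 10 leftward: 9 /e/ → [+nasal]; 8 /e/ → [+nasal]; 7 /m/ is itself a trigger — this domain ends here.
From /m/ at 12 rightward: word edge.
From /m/ at 12 leftward: 11 /i/ → [+nasal]; 10 /m/ is itself a trigger — this domain ends here.
Targets with no active source: positions 1 2 3 stay [-nasal].
[+nasal] positions on the surface: 5 6 7 8 9 10 11 12.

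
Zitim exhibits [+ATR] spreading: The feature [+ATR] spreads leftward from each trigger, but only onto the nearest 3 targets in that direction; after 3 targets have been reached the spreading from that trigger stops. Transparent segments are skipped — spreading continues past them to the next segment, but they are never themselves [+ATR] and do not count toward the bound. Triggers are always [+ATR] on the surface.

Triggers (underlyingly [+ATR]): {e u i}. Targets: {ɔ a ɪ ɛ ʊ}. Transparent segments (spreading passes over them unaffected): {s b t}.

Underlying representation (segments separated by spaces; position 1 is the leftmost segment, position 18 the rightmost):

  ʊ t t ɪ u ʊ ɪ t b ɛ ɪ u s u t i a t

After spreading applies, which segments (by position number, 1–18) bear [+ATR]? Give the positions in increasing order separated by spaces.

From /u/ at 5 leftward: 4 /ɪ/ → [+ATR]; 3 /t/ transparent; 2 /t/ transparent; 1 /ʊ/ → [+ATR]; word edge.
From /u/ at 12 leftward: 11 /ɪ/ → [+ATR]; 10 /ɛ/ → [+ATR]; 9 /b/ transparent; 8 /t/ transparent; 7 /ɪ/ → [+ATR]; bound reached.
From /u/ at 14 leftward: 13 /s/ transparent; 12 /u/ is itself a trigger — this domain ends here.
From /i/ at 16 leftward: 15 /t/ transparent; 14 /u/ is itself a trigger — this domain ends here.
Targets with no active source: positions 6 17 stay [-ATR].

1 4 5 7 10 11 12 14 16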